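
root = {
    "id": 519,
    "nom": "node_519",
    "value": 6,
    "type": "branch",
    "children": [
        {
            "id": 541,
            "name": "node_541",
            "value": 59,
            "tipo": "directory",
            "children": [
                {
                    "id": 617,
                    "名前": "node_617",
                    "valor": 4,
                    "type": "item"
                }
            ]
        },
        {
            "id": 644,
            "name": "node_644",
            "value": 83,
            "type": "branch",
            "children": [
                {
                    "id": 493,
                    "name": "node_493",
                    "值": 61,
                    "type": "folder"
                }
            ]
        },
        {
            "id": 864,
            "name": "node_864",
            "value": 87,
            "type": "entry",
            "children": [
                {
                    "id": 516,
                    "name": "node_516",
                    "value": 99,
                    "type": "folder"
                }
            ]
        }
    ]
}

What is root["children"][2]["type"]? "entry"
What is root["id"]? 519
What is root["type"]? "branch"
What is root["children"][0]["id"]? 541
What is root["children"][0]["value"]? 59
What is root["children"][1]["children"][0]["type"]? "folder"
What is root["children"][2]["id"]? 864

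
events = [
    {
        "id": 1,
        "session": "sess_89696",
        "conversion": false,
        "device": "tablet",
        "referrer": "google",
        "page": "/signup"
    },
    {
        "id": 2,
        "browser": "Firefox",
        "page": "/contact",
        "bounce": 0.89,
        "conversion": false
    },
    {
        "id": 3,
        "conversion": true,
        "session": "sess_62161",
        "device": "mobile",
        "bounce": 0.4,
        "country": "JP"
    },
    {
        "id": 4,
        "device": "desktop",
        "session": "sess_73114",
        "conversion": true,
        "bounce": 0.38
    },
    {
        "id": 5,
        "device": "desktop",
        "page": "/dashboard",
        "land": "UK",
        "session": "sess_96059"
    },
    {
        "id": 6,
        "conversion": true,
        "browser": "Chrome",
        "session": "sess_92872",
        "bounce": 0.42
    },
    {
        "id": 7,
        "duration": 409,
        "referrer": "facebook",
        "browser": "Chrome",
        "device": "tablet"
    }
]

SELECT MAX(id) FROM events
7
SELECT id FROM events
[1, 2, 3, 4, 5, 6, 7]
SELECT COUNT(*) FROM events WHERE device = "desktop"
2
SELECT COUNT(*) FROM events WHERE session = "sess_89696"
1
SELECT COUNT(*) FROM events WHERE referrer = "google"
1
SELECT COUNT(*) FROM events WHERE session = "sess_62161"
1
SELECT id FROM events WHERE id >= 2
[2, 3, 4, 5, 6, 7]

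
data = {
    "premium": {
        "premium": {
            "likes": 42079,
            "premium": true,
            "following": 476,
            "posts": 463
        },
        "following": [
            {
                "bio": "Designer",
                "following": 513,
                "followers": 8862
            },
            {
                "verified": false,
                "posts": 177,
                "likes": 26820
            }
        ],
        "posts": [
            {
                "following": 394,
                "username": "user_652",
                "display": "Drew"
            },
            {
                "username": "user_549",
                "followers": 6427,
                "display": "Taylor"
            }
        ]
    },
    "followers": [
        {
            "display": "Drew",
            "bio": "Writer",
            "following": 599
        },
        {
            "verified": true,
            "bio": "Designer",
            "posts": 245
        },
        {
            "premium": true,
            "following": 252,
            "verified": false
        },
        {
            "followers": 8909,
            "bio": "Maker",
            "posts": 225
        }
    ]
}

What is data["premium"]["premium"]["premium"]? True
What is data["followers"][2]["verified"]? False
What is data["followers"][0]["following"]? 599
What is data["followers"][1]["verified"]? True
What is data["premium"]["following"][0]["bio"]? "Designer"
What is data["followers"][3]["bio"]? "Maker"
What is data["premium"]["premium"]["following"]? 476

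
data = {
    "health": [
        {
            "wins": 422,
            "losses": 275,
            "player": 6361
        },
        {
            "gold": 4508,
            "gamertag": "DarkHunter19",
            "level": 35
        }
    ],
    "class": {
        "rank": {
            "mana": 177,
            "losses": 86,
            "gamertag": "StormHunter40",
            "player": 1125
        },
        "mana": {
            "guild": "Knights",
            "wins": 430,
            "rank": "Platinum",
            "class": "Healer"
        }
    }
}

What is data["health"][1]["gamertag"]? "DarkHunter19"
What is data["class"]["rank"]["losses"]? 86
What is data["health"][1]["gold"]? 4508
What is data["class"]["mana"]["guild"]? "Knights"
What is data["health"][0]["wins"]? 422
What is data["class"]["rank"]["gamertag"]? "StormHunter40"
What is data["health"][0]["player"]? 6361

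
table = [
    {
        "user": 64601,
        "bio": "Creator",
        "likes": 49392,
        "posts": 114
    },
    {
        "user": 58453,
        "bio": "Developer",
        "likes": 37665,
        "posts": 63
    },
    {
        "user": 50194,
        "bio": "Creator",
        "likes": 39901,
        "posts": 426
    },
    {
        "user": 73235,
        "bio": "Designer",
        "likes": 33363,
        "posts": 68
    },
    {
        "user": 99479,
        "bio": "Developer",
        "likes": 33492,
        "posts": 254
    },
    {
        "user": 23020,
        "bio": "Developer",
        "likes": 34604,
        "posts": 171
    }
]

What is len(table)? 6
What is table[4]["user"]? 99479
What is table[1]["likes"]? 37665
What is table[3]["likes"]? 33363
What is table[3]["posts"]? 68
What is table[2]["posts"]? 426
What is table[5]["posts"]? 171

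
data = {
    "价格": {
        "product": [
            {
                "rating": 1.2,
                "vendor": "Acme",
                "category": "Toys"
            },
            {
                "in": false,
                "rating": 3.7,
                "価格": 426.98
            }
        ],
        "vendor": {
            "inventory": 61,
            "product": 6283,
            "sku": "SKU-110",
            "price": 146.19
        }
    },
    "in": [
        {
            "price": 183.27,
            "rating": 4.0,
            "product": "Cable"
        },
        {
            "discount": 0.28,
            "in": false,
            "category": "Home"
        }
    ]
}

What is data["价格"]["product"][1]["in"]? False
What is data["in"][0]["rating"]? 4.0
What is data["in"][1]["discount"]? 0.28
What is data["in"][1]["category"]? "Home"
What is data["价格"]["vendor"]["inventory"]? 61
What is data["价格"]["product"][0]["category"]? "Toys"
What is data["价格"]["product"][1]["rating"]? 3.7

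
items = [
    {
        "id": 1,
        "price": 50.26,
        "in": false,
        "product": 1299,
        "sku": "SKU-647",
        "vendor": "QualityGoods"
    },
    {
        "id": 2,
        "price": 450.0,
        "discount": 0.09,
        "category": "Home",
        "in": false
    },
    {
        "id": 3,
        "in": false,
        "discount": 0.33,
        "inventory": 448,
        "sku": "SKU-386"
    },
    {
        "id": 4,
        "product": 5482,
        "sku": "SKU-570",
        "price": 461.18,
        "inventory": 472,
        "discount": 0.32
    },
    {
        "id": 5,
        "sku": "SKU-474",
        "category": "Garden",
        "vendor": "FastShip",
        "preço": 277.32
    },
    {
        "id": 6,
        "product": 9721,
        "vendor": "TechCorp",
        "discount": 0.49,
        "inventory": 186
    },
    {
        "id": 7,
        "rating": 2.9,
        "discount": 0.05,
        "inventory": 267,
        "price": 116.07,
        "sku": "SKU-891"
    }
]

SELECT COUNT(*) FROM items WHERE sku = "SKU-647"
1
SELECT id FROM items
[1, 2, 3, 4, 5, 6, 7]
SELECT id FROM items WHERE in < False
[]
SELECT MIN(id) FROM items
1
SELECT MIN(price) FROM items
50.26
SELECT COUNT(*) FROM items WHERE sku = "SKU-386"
1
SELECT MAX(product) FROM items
9721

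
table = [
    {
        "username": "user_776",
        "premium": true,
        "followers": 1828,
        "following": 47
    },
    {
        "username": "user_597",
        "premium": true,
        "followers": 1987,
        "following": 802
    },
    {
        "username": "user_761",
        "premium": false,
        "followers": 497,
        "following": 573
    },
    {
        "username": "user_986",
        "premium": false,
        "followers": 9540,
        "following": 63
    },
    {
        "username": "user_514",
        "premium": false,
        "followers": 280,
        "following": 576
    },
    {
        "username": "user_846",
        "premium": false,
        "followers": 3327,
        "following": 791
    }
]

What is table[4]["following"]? 576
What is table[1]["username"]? "user_597"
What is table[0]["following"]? 47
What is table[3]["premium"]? False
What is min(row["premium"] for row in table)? False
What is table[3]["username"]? "user_986"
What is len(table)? 6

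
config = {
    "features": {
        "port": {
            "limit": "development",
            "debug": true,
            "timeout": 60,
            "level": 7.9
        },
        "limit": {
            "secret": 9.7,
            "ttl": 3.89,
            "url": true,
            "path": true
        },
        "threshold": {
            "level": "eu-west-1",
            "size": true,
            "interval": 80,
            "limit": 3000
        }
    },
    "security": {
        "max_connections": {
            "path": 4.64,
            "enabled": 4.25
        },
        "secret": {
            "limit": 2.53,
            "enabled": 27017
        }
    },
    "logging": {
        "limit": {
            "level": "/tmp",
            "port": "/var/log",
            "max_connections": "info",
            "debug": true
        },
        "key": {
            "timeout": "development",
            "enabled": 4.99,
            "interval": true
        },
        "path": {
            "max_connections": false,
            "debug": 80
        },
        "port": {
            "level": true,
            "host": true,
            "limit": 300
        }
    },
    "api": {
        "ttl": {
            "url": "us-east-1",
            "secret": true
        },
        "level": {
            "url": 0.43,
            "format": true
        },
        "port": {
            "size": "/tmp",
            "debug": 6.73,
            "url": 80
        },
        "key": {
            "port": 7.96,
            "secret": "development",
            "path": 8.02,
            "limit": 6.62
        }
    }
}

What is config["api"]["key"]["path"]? 8.02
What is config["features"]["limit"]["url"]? True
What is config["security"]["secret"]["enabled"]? 27017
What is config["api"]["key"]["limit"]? 6.62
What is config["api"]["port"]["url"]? 80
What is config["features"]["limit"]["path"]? True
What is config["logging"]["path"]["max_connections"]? False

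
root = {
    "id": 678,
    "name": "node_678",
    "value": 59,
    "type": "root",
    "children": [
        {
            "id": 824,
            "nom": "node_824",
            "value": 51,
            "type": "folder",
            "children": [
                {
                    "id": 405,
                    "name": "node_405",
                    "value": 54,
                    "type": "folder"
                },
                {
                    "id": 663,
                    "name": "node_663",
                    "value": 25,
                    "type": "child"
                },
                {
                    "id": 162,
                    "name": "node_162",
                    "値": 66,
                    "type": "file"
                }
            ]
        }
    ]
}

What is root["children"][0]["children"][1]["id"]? 663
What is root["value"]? 59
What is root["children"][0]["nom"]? "node_824"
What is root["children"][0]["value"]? 51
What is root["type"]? "root"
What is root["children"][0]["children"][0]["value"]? 54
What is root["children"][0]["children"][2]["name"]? "node_162"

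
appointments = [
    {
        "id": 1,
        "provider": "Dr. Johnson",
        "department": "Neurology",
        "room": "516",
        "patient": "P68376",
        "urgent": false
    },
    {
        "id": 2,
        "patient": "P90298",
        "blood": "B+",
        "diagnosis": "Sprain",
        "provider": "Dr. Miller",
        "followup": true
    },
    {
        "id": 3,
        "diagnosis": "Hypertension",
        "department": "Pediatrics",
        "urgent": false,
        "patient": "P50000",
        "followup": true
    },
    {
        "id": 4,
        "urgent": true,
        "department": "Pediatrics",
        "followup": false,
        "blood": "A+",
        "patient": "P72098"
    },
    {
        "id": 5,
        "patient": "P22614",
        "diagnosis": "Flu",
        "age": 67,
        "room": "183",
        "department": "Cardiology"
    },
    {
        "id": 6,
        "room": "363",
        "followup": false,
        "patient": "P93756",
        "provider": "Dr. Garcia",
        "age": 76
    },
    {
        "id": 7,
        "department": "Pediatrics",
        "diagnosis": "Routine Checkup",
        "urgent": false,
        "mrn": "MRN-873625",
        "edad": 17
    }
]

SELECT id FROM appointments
[1, 2, 3, 4, 5, 6, 7]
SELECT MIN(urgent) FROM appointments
False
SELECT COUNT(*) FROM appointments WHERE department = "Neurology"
1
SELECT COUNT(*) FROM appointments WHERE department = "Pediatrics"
3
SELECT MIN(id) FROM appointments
1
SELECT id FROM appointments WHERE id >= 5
[5, 6, 7]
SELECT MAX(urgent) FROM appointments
True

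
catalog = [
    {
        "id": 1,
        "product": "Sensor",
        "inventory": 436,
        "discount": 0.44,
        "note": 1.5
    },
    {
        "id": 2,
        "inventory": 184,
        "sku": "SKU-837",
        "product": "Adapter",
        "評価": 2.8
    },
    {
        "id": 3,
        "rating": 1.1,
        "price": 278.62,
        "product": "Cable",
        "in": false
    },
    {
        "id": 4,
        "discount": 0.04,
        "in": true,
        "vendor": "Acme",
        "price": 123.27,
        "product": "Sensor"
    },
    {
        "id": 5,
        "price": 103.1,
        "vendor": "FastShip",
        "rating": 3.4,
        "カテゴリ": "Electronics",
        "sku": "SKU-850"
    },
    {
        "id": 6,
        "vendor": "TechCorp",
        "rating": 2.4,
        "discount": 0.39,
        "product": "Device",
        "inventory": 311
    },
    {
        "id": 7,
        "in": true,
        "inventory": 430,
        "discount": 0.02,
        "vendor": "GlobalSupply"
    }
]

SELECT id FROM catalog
[1, 2, 3, 4, 5, 6, 7]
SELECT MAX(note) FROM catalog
1.5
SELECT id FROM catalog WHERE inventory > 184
[1, 6, 7]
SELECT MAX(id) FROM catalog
7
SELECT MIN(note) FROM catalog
1.5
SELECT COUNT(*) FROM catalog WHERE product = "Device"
1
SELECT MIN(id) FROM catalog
1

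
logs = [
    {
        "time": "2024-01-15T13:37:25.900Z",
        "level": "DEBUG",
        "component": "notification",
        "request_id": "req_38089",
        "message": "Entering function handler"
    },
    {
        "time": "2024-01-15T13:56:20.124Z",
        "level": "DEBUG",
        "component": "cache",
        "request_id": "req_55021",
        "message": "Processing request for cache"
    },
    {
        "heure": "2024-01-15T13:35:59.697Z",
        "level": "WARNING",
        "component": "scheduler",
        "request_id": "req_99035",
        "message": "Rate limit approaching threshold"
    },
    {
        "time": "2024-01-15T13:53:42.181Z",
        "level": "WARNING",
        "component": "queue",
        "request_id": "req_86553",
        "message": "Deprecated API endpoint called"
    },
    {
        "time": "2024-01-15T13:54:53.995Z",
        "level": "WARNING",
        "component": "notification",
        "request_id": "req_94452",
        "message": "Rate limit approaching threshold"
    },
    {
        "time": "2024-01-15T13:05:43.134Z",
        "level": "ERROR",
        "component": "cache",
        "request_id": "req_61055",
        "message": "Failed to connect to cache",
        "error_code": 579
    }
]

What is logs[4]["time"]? "2024-01-15T13:54:53.995Z"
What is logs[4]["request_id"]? "req_94452"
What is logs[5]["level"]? "ERROR"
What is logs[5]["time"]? "2024-01-15T13:05:43.134Z"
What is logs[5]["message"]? "Failed to connect to cache"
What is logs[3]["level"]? "WARNING"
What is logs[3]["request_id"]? "req_86553"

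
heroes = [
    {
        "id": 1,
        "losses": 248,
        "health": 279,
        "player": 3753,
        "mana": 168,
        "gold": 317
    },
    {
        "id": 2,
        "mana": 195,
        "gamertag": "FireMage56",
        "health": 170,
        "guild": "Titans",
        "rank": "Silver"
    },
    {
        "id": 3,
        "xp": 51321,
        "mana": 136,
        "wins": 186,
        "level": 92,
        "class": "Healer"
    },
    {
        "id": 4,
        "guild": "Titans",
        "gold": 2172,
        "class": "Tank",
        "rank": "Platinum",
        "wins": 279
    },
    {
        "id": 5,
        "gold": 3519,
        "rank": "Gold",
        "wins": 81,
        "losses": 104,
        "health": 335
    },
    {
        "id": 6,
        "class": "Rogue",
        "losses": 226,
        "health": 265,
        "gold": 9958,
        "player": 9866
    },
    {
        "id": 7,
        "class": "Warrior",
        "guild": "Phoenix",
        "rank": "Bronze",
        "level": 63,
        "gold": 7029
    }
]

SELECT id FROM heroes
[1, 2, 3, 4, 5, 6, 7]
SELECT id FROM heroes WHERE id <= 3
[1, 2, 3]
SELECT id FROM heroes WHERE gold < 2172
[1]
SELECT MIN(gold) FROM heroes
317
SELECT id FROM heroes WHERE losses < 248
[5, 6]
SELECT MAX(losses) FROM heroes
248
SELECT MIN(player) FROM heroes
3753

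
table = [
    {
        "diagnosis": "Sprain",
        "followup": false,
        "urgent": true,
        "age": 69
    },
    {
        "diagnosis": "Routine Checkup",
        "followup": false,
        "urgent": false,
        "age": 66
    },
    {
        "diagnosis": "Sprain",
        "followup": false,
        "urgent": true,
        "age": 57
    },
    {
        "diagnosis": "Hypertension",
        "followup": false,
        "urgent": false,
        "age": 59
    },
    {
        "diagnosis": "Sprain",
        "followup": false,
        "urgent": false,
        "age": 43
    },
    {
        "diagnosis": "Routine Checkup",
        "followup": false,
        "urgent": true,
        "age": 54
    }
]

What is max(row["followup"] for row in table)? False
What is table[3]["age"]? 59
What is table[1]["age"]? 66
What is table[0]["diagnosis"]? "Sprain"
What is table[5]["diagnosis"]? "Routine Checkup"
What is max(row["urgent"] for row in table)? True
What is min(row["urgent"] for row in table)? False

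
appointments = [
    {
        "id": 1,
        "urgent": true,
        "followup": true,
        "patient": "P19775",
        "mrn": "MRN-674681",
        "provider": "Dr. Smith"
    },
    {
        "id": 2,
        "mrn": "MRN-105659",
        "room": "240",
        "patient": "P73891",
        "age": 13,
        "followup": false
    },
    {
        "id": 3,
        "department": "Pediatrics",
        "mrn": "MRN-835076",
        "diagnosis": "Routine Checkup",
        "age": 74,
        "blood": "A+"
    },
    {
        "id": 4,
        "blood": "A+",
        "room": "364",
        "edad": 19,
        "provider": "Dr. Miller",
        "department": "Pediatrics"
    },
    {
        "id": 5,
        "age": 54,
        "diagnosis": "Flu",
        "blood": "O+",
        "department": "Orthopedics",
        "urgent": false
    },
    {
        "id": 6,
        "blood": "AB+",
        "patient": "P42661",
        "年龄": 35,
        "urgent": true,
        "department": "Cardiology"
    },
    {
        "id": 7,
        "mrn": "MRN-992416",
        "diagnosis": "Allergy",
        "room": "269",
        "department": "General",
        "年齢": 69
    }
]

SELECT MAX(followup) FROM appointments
True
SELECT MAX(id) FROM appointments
7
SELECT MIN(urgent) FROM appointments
False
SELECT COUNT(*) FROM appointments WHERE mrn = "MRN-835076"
1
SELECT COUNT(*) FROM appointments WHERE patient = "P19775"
1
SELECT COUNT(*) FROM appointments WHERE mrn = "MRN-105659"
1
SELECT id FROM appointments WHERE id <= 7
[1, 2, 3, 4, 5, 6, 7]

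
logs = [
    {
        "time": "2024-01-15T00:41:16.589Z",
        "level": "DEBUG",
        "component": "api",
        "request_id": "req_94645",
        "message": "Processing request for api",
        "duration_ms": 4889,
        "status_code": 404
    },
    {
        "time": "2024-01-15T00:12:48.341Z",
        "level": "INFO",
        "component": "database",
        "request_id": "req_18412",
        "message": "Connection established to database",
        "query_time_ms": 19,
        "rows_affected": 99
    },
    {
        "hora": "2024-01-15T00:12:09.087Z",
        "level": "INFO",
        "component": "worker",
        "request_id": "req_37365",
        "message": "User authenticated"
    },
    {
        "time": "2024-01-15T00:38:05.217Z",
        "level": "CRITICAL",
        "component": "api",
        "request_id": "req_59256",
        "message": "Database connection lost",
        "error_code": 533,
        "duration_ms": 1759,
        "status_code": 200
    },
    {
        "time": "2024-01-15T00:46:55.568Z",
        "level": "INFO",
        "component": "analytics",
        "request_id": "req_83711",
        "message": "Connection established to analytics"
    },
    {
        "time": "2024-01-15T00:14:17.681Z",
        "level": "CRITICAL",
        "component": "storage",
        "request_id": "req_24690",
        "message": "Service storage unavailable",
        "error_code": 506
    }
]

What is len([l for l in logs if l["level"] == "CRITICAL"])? 2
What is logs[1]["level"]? "INFO"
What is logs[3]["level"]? "CRITICAL"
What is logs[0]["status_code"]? 404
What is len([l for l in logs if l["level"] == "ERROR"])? 0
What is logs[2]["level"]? "INFO"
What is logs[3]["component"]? "api"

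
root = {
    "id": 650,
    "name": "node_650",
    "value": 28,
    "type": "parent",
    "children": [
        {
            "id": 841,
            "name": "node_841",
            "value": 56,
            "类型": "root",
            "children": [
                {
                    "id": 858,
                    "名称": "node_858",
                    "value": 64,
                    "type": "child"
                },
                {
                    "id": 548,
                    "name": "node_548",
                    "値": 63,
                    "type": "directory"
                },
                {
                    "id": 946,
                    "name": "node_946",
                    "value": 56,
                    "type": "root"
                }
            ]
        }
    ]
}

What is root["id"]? 650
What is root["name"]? "node_650"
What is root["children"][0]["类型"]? "root"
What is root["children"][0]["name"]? "node_841"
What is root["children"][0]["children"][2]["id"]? 946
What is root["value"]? 28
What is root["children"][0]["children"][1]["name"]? "node_548"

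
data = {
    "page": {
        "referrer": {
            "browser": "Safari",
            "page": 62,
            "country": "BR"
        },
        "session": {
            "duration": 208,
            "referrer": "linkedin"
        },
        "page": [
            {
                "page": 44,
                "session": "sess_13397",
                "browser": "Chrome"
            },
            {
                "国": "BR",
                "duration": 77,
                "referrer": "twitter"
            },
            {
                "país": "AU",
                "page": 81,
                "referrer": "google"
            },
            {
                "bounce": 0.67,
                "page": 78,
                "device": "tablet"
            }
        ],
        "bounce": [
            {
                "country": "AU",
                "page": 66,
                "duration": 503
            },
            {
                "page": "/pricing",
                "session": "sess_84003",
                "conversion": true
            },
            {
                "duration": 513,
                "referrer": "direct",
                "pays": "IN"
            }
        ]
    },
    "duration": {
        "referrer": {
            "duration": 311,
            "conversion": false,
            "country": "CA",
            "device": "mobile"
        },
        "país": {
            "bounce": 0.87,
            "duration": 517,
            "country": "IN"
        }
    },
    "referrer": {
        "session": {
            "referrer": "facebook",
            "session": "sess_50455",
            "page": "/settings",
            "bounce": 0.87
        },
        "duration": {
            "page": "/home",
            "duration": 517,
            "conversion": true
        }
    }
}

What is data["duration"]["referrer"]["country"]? "CA"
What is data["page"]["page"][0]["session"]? "sess_13397"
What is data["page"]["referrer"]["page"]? 62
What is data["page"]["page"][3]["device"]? "tablet"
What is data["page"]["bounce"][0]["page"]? 66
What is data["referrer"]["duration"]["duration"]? 517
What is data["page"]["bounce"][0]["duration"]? 503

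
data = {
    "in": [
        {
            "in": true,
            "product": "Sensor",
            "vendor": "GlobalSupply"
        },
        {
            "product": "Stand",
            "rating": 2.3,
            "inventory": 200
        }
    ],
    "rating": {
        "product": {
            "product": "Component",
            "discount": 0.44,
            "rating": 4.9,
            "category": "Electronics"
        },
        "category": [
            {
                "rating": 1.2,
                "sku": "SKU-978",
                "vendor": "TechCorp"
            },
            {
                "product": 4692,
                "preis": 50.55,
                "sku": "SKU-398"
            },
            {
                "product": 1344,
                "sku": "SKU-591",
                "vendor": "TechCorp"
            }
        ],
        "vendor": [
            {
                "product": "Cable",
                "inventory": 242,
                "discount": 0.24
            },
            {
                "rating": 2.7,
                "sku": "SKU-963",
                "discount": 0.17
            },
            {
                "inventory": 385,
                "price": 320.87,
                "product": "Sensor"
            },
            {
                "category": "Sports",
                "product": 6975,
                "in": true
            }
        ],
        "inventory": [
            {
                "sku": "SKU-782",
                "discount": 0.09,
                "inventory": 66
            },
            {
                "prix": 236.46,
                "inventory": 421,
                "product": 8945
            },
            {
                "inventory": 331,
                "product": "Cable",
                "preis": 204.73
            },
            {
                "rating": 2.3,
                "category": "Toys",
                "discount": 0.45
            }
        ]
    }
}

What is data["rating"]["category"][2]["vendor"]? "TechCorp"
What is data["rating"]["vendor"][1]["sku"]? "SKU-963"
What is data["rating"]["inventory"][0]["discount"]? 0.09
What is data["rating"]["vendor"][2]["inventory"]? 385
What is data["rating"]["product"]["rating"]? 4.9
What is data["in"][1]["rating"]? 2.3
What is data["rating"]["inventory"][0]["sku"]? "SKU-782"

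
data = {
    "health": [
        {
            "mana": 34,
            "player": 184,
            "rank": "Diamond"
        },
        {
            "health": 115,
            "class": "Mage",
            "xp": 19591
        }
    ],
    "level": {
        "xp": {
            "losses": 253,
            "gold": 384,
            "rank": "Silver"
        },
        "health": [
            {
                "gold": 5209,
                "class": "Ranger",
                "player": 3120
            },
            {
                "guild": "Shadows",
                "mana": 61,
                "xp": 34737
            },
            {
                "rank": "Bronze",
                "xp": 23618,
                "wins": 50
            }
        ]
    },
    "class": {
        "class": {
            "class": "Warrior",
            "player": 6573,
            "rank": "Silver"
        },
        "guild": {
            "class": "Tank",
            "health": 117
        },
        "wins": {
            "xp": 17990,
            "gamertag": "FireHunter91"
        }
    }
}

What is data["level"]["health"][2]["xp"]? 23618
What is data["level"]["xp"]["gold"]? 384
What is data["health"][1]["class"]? "Mage"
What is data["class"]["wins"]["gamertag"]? "FireHunter91"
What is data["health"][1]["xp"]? 19591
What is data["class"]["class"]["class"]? "Warrior"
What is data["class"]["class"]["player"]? 6573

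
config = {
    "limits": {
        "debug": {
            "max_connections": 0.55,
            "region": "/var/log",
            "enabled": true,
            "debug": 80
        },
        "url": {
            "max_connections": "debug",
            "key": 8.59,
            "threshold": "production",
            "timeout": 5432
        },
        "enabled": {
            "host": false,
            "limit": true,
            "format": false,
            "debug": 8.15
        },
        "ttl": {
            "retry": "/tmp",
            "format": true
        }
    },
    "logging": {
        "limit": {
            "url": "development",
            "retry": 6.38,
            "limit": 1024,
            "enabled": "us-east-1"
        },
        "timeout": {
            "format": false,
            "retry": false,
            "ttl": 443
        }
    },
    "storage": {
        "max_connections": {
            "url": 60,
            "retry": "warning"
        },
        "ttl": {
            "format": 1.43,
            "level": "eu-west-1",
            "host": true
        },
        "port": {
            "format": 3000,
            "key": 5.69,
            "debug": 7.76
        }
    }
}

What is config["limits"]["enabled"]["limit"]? True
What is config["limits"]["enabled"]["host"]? False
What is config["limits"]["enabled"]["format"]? False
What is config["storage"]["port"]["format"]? 3000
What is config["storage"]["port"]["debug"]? 7.76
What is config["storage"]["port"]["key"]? 5.69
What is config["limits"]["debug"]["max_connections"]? 0.55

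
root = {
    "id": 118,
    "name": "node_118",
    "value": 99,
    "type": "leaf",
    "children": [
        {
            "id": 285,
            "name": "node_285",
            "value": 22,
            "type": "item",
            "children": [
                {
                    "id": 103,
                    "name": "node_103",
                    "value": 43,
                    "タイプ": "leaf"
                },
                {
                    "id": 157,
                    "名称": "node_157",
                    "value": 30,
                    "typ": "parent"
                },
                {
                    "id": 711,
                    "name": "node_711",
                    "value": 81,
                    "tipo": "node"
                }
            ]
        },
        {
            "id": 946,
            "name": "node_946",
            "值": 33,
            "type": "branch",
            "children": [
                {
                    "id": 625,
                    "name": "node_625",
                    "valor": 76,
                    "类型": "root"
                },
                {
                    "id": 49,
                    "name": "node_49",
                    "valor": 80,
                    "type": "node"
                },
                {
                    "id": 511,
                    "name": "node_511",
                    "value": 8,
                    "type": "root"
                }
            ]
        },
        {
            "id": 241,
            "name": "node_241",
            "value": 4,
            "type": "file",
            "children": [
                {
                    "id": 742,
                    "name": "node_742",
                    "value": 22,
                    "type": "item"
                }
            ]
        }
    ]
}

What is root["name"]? "node_118"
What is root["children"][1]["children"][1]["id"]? 49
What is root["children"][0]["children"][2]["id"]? 711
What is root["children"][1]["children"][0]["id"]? 625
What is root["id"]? 118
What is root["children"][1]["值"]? 33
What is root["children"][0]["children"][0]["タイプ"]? "leaf"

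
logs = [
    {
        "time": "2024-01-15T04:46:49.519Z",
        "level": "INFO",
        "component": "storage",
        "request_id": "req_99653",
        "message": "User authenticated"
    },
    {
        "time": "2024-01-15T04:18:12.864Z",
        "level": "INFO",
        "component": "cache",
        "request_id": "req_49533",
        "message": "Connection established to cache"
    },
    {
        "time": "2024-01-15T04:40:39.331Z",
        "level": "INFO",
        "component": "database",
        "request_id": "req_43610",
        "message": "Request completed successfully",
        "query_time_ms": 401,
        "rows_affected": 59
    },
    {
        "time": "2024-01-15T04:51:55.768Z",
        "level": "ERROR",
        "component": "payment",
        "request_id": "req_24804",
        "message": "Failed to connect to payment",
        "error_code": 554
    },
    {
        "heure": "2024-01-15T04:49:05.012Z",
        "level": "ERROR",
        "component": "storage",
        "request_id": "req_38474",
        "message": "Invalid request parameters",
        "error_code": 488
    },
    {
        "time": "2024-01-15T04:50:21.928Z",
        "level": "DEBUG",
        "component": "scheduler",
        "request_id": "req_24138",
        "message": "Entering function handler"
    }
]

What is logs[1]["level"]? "INFO"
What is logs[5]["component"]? "scheduler"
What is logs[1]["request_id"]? "req_49533"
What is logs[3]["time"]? "2024-01-15T04:51:55.768Z"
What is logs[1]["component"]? "cache"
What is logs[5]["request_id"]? "req_24138"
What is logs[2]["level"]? "INFO"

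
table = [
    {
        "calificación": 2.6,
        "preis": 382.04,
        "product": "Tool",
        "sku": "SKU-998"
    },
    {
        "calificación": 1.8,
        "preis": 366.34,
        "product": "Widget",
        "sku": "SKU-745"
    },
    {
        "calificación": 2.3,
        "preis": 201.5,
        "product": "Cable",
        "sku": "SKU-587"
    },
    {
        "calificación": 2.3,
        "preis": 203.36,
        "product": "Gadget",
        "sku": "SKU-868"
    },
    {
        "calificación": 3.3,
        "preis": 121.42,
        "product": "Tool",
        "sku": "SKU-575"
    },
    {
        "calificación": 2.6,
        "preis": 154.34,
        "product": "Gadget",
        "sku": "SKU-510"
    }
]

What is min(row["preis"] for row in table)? 121.42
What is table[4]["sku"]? "SKU-575"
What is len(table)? 6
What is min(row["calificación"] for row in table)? 1.8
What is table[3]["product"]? "Gadget"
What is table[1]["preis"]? 366.34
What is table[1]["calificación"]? 1.8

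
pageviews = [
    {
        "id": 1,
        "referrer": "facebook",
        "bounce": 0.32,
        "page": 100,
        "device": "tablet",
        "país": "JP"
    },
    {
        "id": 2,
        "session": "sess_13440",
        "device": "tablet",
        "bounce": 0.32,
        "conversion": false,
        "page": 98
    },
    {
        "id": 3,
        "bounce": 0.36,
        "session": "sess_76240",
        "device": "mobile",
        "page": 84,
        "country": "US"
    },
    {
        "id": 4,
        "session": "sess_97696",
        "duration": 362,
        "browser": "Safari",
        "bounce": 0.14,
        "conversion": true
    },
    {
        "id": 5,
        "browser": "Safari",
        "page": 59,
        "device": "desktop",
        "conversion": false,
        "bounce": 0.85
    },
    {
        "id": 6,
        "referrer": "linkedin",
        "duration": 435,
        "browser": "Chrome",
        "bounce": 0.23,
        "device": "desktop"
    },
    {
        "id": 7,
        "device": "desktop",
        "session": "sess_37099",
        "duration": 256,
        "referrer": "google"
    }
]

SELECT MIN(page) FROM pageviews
59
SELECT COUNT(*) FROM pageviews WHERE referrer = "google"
1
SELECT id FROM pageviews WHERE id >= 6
[6, 7]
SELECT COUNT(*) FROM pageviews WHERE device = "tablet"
2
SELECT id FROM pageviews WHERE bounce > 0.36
[5]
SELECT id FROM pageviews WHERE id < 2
[1]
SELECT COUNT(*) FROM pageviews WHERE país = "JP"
1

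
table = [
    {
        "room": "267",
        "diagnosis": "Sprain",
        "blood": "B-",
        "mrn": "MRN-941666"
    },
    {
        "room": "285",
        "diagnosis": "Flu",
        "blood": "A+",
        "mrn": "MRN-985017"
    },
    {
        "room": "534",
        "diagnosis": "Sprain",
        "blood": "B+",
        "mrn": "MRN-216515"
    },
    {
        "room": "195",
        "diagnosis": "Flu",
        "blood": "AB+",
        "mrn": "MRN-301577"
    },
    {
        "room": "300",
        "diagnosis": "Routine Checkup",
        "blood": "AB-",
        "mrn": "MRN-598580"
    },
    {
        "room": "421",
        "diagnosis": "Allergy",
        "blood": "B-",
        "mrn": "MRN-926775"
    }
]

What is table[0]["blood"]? "B-"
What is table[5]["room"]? "421"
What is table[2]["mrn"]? "MRN-216515"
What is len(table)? 6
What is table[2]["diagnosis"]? "Sprain"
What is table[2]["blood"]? "B+"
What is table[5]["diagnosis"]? "Allergy"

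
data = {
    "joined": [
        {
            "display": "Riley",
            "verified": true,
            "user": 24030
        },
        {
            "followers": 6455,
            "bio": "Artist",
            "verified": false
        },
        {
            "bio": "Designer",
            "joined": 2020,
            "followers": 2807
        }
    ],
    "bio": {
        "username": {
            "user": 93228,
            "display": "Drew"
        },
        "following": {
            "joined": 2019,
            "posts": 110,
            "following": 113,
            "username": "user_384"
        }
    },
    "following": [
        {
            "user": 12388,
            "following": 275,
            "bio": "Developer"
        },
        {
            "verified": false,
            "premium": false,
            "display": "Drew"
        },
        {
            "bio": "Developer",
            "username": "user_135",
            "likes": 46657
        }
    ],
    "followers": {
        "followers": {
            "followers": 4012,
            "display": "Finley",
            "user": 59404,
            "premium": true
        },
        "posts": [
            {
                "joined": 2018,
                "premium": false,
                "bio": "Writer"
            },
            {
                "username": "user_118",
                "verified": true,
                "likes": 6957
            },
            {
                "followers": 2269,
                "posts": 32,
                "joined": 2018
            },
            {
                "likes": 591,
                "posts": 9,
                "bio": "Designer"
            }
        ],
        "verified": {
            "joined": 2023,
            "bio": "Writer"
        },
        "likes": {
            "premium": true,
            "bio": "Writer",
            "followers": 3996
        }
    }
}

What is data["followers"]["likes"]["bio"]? "Writer"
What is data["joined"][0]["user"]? 24030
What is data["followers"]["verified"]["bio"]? "Writer"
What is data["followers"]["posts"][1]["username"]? "user_118"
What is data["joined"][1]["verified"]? False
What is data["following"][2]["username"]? "user_135"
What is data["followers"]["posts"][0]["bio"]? "Writer"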